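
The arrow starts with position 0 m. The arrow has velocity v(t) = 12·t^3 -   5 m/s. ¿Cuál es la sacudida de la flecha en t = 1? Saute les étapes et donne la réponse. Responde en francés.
Le jerk à t = 1 est j = 72.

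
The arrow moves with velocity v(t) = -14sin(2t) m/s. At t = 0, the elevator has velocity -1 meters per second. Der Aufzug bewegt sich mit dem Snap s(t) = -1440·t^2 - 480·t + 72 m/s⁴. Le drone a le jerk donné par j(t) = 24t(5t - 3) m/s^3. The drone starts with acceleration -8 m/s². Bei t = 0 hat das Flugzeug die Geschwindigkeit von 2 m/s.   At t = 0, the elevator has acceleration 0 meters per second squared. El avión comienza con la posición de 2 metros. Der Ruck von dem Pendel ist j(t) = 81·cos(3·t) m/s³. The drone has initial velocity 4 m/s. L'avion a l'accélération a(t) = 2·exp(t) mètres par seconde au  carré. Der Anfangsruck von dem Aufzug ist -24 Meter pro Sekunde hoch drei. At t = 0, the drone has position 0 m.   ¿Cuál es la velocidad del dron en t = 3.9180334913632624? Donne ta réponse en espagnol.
Necesitamos integrar nuestra ecuación de la sacudida j(t) = 24·t·(5·t - 3) 2 veces. La integral de la sacudida es la aceleración. Usando a(0) = -8, obtenemos a(t) = 40·t^3 - 36·t^2 - 8. La integral de la aceleración, con v(0) = 4, da la velocidad: v(t) = 10·t^4 - 12·t^3 - 8·t + 4. Tenemos la velocidad v(t) = 10·t^4 - 12·t^3 - 8·t + 4. Sustituyendo t = 3.9180334913632624: v(3.9180334913632624) = 1607.43543076662.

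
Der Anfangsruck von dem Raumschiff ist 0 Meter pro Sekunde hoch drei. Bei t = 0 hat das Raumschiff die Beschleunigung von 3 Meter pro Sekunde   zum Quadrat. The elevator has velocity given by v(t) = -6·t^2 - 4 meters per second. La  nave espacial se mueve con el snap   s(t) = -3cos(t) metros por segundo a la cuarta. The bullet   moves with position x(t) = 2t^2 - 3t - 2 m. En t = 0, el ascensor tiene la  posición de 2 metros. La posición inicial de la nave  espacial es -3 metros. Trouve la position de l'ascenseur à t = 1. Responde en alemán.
Ausgehend von der Geschwindigkeit v(t) = -6·t^2 - 4, nehmen wir 1 Stammfunktion. Die Stammfunktion von der Geschwindigkeit ist die Position. Mit x(0) = 2 erhalten wir x(t) = -2·t^3 - 4·t + 2. Mit x(t) = -2·t^3 - 4·t + 2 und Einsetzen von t = 1, finden wir x = -4.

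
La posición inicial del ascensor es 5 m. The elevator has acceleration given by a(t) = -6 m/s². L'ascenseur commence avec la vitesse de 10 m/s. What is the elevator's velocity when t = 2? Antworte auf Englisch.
We need to integrate our acceleration equation a(t) = -6 1 time. Integrating acceleration and using the initial condition v(0) = 10, we get v(t) = 10 - 6·t. From the given velocity equation v(t) = 10 - 6·t, we substitute t = 2 to get v = -2.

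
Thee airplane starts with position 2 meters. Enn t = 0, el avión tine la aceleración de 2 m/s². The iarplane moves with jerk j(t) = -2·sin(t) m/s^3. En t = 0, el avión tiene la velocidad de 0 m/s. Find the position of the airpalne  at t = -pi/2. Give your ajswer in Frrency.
Nous devons intégrer notre équation du jerk j(t) = -2·sin(t) 3 fois. En prenant ∫j(t)dt et en appliquant a(0) = 2, nous trouvons a(t) = 2·cos(t). En prenant ∫a(t)dt et en appliquant v(0) = 0, nous trouvons v(t) = 2·sin(t). En intégrant la vitesse et en utilisant la condition initiale x(0) = 2, nous obtenons x(t) = 4 - 2·cos(t). En utilisant x(t) = 4 - 2·cos(t) et en substituant t = -pi/2, nous trouvons x = 4.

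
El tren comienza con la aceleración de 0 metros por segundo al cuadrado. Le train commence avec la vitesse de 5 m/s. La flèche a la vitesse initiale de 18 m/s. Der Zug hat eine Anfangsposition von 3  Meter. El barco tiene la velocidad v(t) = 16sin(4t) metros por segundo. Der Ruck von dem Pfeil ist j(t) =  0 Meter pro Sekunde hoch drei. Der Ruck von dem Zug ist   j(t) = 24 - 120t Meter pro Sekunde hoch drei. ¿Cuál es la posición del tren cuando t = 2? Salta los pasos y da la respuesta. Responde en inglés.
The answer is -35.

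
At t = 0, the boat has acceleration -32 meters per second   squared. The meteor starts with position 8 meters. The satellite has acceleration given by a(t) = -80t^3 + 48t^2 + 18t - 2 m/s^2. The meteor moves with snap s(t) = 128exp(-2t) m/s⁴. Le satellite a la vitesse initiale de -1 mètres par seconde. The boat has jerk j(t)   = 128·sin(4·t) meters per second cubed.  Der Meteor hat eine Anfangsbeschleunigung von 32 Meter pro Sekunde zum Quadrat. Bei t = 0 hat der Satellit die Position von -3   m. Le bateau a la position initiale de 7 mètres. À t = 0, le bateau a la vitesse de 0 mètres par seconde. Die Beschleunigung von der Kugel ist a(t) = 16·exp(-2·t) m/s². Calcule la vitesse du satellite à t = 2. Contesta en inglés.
We must find the integral of our acceleration equation a(t) = -80·t^3 + 48·t^2 + 18·t - 2 1 time. Integrating acceleration and using the initial condition v(0) = -1, we get v(t) = -20·t^4 + 16·t^3 + 9·t^2 - 2·t - 1. From the given velocity equation v(t) = -20·t^4 + 16·t^3 + 9·t^2 - 2·t - 1, we substitute t = 2 to get v = -161.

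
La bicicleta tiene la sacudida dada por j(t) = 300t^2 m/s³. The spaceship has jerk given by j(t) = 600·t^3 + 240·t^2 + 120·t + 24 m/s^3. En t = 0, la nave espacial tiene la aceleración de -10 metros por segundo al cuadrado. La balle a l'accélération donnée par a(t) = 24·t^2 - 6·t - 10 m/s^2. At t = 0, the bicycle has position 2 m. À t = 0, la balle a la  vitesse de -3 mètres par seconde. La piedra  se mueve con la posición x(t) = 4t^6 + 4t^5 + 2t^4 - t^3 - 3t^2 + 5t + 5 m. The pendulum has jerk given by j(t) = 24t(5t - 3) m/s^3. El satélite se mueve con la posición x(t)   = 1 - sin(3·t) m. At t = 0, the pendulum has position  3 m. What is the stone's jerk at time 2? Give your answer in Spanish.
Partiendo de la posición x(t) = 4·t^6 + 4·t^5 + 2·t^4 - t^3 - 3·t^2 + 5·t + 5, tomamos 3 derivadas. Tomando d/dt de x(t), encontramos v(t) = 24·t^5 + 20·t^4 + 8·t^3 - 3·t^2 - 6·t + 5. Derivando la velocidad, obtenemos la aceleración: a(t) = 120·t^4 + 80·t^3 + 24·t^2 - 6·t - 6. Tomando d/dt de a(t), encontramos j(t) = 480·t^3 + 240·t^2 + 48·t - 6. De la ecuación de la sacudida j(t) = 480·t^3 + 240·t^2 + 48·t - 6, sustituimos t = 2 para obtener j = 4890.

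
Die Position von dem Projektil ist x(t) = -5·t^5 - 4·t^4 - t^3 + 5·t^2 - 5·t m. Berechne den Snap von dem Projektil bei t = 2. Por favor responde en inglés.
We must differentiate our position equation x(t) = -5·t^5 - 4·t^4 - t^3 + 5·t^2 - 5·t 4 times. The derivative of position gives velocity: v(t) = -25·t^4 - 16·t^3 - 3·t^2 + 10·t - 5. The derivative of velocity gives acceleration: a(t) = -100·t^3 - 48·t^2 - 6·t + 10. The derivative of acceleration gives jerk: j(t) = -300·t^2 - 96·t - 6. Taking d/dt of j(t), we find s(t) = -600·t - 96. From the given snap equation s(t) = -600·t - 96, we substitute t = 2 to get s = -1296.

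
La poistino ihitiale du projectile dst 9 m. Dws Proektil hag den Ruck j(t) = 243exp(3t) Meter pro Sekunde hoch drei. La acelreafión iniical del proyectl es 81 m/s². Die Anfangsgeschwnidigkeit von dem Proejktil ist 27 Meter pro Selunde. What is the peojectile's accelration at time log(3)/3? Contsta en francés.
Pour résoudre ceci, nous devons prendre 1 intégrale de notre équation du jerk j(t) = 243·exp(3·t). La primitive du jerk est l'accélération. En utilisant a(0) = 81, nous obtenons a(t) = 81·exp(3·t). De l'équation de l'accélération a(t) = 81·exp(3·t), nous substituons t = log(3)/3 pour obtenir a = 243.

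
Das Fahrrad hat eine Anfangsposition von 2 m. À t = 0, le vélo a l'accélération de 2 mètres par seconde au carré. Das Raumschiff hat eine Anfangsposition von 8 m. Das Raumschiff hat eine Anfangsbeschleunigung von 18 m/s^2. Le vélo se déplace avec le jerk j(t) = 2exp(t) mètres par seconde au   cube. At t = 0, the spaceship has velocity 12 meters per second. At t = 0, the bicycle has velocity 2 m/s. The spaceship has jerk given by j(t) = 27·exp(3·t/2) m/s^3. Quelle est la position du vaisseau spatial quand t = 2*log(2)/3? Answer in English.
We need to integrate our jerk equation j(t) = 27·exp(3·t/2) 3 times. The integral of jerk is acceleration. Using a(0) = 18, we get a(t) = 18·exp(3·t/2). Finding the antiderivative of a(t) and using v(0) = 12: v(t) = 12·exp(3·t/2). Integrating velocity and using the initial condition x(0) = 8, we get x(t) = 8·exp(3·t/2). We have position x(t) = 8·exp(3·t/2). Substituting t = 2*log(2)/3: x(2*log(2)/3) = 16.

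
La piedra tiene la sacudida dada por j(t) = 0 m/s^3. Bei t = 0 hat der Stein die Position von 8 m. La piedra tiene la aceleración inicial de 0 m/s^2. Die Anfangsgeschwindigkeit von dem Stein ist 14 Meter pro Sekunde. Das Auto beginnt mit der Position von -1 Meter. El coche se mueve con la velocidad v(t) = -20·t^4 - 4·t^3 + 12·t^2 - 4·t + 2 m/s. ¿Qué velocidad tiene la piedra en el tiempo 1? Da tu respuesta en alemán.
Wir müssen die Stammfunktion unserer Gleichung für den Ruck j(t) = 0 2-mal finden. Das Integral von dem Ruck, mit a(0) = 0, ergibt die Beschleunigung: a(t) = 0. Die Stammfunktion von der Beschleunigung, mit v(0) = 14, ergibt die Geschwindigkeit: v(t) = 14. Mit v(t) = 14 und Einsetzen von t = 1, finden wir v = 14.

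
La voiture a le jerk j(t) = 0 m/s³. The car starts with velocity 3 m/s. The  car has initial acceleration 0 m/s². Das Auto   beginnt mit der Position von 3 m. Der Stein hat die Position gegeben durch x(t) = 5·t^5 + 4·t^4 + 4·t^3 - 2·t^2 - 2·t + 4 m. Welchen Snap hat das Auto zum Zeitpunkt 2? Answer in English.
Starting from jerk j(t) = 0, we take 1 derivative. The derivative of jerk gives snap: s(t) = 0. From the given snap equation s(t) = 0, we substitute t = 2 to get s = 0.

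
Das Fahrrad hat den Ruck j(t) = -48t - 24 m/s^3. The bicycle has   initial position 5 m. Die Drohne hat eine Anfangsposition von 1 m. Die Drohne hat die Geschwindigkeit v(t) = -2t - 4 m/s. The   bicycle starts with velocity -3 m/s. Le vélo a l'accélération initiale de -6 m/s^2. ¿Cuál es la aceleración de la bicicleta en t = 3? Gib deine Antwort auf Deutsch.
Um dies zu lösen, müssen wir 1 Integral unserer Gleichung für den Ruck j(t) = -48·t - 24 finden. Mit ∫j(t)dt und Anwendung von a(0) = -6, finden wir a(t) = -24·t^2 - 24·t - 6. Wir haben die Beschleunigung a(t) = -24·t^2 - 24·t - 6. Durch Einsetzen von t = 3: a(3) = -294.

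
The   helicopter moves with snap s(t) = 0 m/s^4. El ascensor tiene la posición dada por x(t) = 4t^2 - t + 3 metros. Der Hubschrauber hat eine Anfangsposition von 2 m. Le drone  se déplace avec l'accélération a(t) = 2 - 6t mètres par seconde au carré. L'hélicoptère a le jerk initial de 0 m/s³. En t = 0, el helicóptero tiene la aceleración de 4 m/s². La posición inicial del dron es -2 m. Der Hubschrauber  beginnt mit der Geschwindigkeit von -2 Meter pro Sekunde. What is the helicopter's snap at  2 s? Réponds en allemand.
Aus der Gleichung für den Snap s(t) = 0, setzen wir t = 2 ein und erhalten s = 0.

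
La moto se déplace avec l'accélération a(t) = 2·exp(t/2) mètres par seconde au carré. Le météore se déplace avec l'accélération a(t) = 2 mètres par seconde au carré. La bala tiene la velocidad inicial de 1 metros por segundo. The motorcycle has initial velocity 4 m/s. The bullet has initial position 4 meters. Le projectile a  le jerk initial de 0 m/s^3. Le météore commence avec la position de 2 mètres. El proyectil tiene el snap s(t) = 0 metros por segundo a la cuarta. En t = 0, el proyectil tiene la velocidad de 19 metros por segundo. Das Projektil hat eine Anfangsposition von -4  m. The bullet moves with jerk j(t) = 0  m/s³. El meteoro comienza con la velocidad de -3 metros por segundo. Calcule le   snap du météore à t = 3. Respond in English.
To solve this, we need to take 2 derivatives of our acceleration equation a(t) = 2. Taking d/dt of a(t), we find j(t) = 0. Differentiating jerk, we get snap: s(t) = 0. From the given snap equation s(t) = 0, we substitute t = 3 to get s = 0.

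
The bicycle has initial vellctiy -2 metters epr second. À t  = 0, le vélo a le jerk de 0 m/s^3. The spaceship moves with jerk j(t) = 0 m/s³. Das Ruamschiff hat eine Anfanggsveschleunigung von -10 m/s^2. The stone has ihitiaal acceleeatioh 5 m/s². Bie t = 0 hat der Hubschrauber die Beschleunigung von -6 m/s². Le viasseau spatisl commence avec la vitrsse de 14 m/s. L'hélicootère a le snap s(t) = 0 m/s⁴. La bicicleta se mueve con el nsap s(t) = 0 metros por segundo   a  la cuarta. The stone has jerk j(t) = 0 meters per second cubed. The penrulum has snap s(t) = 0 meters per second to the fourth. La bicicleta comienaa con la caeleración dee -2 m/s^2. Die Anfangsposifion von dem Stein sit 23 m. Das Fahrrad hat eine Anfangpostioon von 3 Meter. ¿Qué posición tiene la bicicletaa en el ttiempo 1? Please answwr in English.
To solve this, we need to take 4 antiderivatives of our snap equation s(t) = 0. Finding the antiderivative of s(t) and using j(0) = 0: j(t) = 0. Integrating jerk and using the initial condition a(0) = -2, we get a(t) = -2. The antiderivative of acceleration, with v(0) = -2, gives velocity: v(t) = -2·t - 2. Taking ∫v(t)dt and applying x(0) = 3, we find x(t) = -t^2 - 2·t + 3. From the given position equation x(t) = -t^2 - 2·t + 3, we substitute t = 1 to get x = 0.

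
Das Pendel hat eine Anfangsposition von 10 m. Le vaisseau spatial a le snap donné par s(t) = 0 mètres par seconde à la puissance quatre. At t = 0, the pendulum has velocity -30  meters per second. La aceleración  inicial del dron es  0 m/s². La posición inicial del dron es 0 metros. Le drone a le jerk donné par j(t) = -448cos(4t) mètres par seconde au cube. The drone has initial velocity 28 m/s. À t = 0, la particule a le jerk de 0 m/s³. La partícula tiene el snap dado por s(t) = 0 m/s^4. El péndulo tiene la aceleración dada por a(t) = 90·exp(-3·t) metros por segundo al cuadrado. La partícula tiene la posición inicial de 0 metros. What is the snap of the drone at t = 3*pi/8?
We must differentiate our jerk equation j(t) = -448·cos(4·t) 1 time. Differentiating jerk, we get snap: s(t) = 1792·sin(4·t). Using s(t) = 1792·sin(4·t) and substituting t = 3*pi/8, we find s = -1792.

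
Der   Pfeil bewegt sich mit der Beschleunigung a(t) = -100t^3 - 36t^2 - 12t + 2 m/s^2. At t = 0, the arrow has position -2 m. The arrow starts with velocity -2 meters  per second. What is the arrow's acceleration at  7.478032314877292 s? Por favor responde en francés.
En utilisant a(t) = -100·t^3 - 36·t^2 - 12·t + 2 et en substituant t = 7.478032314877292, nous trouvons a = -43918.7712672793.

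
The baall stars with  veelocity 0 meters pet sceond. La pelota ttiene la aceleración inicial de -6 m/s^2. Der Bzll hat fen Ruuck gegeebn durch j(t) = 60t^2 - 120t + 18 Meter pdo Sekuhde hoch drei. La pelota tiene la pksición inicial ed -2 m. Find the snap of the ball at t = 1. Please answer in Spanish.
Debemos derivar nuestra ecuación de la sacudida j(t) = 60·t^2 - 120·t + 18 1 vez. Tomando d/dt de j(t), encontramos s(t) = 120·t - 120. Usando s(t) = 120·t - 120 y sustituyendo t = 1, encontramos s = 0.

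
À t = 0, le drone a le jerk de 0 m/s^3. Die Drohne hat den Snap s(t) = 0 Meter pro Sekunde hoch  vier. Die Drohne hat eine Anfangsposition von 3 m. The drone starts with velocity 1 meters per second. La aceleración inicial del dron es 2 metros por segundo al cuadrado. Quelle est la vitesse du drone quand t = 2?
Pour résoudre ceci, nous devons prendre 3 intégrales de notre équation du snap s(t) = 0. L'intégrale du snap est le jerk. En utilisant j(0) = 0, nous obtenons j(t) = 0. L'intégrale du jerk est l'accélération. En utilisant a(0) = 2, nous obtenons a(t) = 2. En prenant ∫a(t)dt et en appliquant v(0) = 1, nous trouvons v(t) = 2·t + 1. Nous avons la vitesse v(t) = 2·t + 1. En substituant t = 2: v(2) = 5.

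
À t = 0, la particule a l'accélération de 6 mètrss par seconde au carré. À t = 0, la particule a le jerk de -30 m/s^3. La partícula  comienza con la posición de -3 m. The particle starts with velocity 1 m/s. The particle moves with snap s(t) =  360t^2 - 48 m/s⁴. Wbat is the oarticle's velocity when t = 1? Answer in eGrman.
Ausgehend von dem Snap s(t) = 360·t^2 - 48, nehmen wir 3 Integrale. Durch Integration von dem Snap und Verwendung der Anfangsbedingung j(0) = -30, erhalten wir j(t) = 120·t^3 - 48·t - 30. Die Stammfunktion von dem Ruck, mit a(0) = 6, ergibt die Beschleunigung: a(t) = 30·t^4 - 24·t^2 - 30·t + 6. Durch Integration von der Beschleunigung und Verwendung der Anfangsbedingung v(0) = 1, erhalten wir v(t) = 6·t^5 - 8·t^3 - 15·t^2 + 6·t + 1. Aus der Gleichung für die Geschwindigkeit v(t) = 6·t^5 - 8·t^3 - 15·t^2 + 6·t + 1, setzen wir t = 1 ein und erhalten v = -10.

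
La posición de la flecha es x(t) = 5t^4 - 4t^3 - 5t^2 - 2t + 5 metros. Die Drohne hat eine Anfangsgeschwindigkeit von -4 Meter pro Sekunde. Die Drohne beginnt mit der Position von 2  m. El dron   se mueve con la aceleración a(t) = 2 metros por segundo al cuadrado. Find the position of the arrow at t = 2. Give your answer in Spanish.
De la ecuación de la posición x(t) = 5·t^4 - 4·t^3 - 5·t^2 - 2·t + 5, sustituimos t = 2 para obtener x = 29.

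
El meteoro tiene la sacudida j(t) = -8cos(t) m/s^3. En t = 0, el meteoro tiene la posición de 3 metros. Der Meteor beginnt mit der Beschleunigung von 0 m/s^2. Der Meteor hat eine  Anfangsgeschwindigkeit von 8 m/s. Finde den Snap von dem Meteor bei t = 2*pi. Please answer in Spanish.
Debemos derivar nuestra ecuación de la sacudida j(t) = -8·cos(t) 1 vez. Tomando d/dt de j(t), encontramos s(t) = 8·sin(t). Tenemos el snap s(t) = 8·sin(t). Sustituyendo t = 2*pi: s(2*pi) = 0.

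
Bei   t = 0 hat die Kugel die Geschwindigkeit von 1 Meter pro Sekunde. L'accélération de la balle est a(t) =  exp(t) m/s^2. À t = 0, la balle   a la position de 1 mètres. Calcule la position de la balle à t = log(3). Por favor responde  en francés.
En partant de l'accélération a(t) = exp(t), nous prenons 2 primitives. La primitive de l'accélération est la vitesse. En utilisant v(0) = 1, nous obtenons v(t) = exp(t). La primitive de la vitesse, avec x(0) = 1, donne la position: x(t) = exp(t). De l'équation de la position x(t) = exp(t), nous substituons t = log(3) pour obtenir x = 3.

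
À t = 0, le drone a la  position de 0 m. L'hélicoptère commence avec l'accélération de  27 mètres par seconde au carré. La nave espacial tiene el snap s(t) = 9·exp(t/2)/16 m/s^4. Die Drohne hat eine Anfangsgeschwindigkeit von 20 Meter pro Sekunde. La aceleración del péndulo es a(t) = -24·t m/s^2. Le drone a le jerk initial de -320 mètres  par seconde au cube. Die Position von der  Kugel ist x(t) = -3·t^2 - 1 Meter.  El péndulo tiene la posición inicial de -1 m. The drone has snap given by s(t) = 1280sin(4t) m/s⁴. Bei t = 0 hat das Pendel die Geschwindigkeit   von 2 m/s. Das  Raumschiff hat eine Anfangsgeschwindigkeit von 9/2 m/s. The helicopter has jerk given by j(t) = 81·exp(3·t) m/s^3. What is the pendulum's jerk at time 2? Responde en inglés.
To solve this, we need to take 1 derivative of our acceleration equation a(t) = -24·t. The derivative of acceleration gives jerk: j(t) = -24. We have jerk j(t) = -24. Substituting t = 2: j(2) = -24.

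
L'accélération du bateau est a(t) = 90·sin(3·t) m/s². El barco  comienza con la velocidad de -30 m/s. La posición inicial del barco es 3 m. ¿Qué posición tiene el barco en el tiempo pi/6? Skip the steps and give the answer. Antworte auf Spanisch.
x(pi/6) = -7.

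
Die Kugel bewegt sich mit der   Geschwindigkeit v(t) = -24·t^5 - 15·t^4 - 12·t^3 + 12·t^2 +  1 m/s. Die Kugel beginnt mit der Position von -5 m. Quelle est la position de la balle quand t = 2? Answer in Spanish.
Para resolver esto, necesitamos tomar 1 integral de nuestra ecuación de la velocidad v(t) = -24·t^5 - 15·t^4 - 12·t^3 + 12·t^2 + 1. La antiderivada de la velocidad es la posición. Usando x(0) = -5, obtenemos x(t) = -4·t^6 - 3·t^5 - 3·t^4 + 4·t^3 + t - 5. De la ecuación de la posición x(t) = -4·t^6 - 3·t^5 - 3·t^4 + 4·t^3 + t - 5, sustituimos t = 2 para obtener x = -371.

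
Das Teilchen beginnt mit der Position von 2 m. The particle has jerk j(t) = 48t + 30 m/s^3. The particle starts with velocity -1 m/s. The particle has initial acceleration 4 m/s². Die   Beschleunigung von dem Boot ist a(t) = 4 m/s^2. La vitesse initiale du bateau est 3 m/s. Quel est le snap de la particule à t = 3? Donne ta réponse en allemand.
Ausgehend von dem Ruck j(t) = 48·t + 30, nehmen wir 1 Ableitung. Die Ableitung von dem Ruck ergibt den Snap: s(t) = 48. Mit s(t) = 48 und Einsetzen von t = 3, finden wir s = 48.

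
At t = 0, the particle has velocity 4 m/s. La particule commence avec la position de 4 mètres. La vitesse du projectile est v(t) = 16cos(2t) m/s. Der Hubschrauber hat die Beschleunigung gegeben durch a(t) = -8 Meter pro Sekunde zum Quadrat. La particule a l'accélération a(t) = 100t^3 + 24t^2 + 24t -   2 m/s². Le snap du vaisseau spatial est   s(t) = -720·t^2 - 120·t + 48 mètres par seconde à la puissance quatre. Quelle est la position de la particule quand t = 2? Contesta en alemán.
Wir müssen unsere Gleichung für die Beschleunigung a(t) = 100·t^3 + 24·t^2 + 24·t - 2 2-mal integrieren. Die Stammfunktion von der Beschleunigung, mit v(0) = 4, ergibt die Geschwindigkeit: v(t) = 25·t^4 + 8·t^3 + 12·t^2 - 2·t + 4. Das Integral von der Geschwindigkeit, mit x(0) = 4, ergibt die Position: x(t) = 5·t^5 + 2·t^4 + 4·t^3 - t^2 + 4·t + 4. Aus der Gleichung für die Position x(t) = 5·t^5 + 2·t^4 + 4·t^3 - t^2 + 4·t + 4, setzen wir t = 2 ein und erhalten x = 232.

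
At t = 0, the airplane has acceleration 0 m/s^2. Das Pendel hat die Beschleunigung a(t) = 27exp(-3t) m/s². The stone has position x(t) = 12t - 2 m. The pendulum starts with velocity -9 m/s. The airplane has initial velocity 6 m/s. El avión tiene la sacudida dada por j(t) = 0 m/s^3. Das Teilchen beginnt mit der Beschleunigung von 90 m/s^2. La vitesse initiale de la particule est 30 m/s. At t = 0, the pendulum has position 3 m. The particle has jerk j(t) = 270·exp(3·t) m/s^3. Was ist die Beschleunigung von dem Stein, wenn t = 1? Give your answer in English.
Starting from position x(t) = 12·t - 2, we take 2 derivatives. Differentiating position, we get velocity: v(t) = 12. Differentiating velocity, we get acceleration: a(t) = 0. Using a(t) = 0 and substituting t = 1, we find a = 0.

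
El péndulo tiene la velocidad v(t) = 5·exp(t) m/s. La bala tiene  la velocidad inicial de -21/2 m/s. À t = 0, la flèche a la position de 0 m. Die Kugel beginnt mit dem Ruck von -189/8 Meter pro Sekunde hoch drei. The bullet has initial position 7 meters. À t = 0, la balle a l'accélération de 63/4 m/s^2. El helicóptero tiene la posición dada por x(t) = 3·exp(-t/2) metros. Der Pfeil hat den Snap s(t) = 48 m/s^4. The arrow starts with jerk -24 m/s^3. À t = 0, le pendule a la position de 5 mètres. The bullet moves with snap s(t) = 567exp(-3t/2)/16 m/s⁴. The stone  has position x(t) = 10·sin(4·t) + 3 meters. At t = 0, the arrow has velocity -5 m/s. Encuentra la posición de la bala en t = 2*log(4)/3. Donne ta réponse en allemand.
Wir müssen unsere Gleichung für den Snap s(t) = 567·exp(-3·t/2)/16 4-mal integrieren. Das Integral von dem Snap, mit j(0) = -189/8, ergibt den Ruck: j(t) = -189·exp(-3·t/2)/8. Mit ∫j(t)dt und Anwendung von a(0) = 63/4, finden wir a(t) = 63·exp(-3·t/2)/4. Die Stammfunktion von der Beschleunigung, mit v(0) = -21/2, ergibt die Geschwindigkeit: v(t) = -21·exp(-3·t/2)/2. Durch Integration von der Geschwindigkeit und Verwendung der Anfangsbedingung x(0) = 7, erhalten wir x(t) = 7·exp(-3·t/2). Aus der Gleichung für die Position x(t) = 7·exp(-3·t/2), setzen wir t = 2*log(4)/3 ein und erhalten x = 7/4.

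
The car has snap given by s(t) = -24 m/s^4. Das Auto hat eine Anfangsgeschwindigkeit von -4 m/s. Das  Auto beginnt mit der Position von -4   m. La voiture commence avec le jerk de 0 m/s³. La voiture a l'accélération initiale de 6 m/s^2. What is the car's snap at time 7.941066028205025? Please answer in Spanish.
Tenemos el snap s(t) = -24. Sustituyendo t = 7.941066028205025: s(7.941066028205025) = -24.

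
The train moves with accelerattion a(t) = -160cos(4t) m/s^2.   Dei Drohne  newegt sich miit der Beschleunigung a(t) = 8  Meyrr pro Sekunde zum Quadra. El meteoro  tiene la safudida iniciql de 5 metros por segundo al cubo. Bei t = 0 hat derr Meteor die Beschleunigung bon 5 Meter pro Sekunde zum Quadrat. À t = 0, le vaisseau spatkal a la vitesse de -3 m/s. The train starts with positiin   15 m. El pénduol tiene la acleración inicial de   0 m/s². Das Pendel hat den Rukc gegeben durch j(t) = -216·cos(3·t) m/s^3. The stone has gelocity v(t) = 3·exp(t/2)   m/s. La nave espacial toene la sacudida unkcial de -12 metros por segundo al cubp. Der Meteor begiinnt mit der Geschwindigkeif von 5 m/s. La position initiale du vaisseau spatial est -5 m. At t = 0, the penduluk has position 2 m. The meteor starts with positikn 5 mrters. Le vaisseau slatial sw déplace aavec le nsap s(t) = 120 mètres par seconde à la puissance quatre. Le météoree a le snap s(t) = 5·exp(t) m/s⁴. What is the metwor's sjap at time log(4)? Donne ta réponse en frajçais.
En utilisant s(t) = 5·exp(t) et en substituant t = log(4), nous trouvons s = 20.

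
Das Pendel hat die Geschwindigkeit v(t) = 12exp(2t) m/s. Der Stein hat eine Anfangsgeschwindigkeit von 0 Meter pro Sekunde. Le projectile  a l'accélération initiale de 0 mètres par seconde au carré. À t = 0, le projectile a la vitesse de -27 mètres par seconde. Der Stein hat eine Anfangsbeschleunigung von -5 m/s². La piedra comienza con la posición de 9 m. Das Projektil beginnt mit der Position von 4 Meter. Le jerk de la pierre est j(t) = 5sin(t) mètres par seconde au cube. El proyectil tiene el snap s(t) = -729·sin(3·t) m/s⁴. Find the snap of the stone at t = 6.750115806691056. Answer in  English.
To solve this, we need to take 1 derivative of our jerk equation j(t) = 5·sin(t). Differentiating jerk, we get snap: s(t) = 5·cos(t). We have snap s(t) = 5·cos(t). Substituting t = 6.750115806691056: s(6.750115806691056) = 4.46477110293020.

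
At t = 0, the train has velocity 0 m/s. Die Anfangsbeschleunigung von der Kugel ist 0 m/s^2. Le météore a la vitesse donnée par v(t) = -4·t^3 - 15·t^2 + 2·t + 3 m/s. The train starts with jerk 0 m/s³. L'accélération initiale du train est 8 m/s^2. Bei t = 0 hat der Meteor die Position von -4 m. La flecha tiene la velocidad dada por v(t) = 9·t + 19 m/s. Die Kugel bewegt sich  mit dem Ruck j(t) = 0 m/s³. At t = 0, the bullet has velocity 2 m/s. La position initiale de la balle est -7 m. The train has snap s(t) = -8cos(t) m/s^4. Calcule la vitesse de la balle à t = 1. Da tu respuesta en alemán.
Wir müssen das Integral unserer Gleichung für den Ruck j(t) = 0 2-mal finden. Durch Integration von dem Ruck und Verwendung der Anfangsbedingung a(0) = 0, erhalten wir a(t) = 0. Durch Integration von der Beschleunigung und Verwendung der Anfangsbedingung v(0) = 2, erhalten wir v(t) = 2. Wir haben die Geschwindigkeit v(t) = 2. Durch Einsetzen von t = 1: v(1) = 2.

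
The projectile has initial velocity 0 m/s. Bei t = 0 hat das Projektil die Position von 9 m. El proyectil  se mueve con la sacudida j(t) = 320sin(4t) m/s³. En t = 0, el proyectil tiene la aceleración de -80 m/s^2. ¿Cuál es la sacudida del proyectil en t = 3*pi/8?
De la ecuación de la sacudida j(t) = 320·sin(4·t), sustituimos t = 3*pi/8 para obtener j = -320.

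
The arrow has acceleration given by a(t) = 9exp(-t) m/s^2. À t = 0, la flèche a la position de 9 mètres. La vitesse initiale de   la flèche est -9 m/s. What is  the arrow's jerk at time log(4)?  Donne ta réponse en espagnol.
Partiendo de la aceleración a(t) = 9·exp(-t), tomamos 1 derivada. La derivada de la aceleración da la sacudida: j(t) = -9·exp(-t). Tenemos la sacudida j(t) = -9·exp(-t). Sustituyendo t = log(4): j(log(4)) = -9/4.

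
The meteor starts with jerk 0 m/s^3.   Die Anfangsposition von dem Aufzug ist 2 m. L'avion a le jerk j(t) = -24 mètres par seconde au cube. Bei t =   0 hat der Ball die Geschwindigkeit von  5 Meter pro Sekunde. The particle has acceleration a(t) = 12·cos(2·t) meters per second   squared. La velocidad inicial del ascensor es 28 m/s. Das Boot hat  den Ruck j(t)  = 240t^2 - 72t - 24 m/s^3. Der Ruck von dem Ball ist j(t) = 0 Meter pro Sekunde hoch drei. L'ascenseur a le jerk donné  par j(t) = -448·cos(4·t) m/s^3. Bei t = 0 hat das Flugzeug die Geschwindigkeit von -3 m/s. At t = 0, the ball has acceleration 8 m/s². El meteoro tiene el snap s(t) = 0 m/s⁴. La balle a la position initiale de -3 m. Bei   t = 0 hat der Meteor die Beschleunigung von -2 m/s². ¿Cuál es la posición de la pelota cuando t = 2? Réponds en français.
En partant du jerk j(t) = 0, nous prenons 3 primitives. En intégrant le jerk et en utilisant la condition initiale a(0) = 8, nous obtenons a(t) = 8. En prenant ∫a(t)dt et en appliquant v(0) = 5, nous trouvons v(t) = 8·t + 5. En prenant ∫v(t)dt et en appliquant x(0) = -3, nous trouvons x(t) = 4·t^2 + 5·t - 3. De l'équation de la position x(t) = 4·t^2 + 5·t - 3, nous substituons t = 2 pour obtenir x = 23.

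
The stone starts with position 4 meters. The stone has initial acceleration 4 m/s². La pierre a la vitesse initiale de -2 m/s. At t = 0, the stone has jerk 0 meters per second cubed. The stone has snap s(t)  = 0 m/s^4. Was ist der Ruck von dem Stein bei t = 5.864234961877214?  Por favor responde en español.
Partiendo del snap s(t) = 0, tomamos 1 antiderivada. Integrando el snap y usando la condición inicial j(0) = 0, obtenemos j(t) = 0. Usando j(t) = 0 y sustituyendo t = 5.864234961877214, encontramos j = 0.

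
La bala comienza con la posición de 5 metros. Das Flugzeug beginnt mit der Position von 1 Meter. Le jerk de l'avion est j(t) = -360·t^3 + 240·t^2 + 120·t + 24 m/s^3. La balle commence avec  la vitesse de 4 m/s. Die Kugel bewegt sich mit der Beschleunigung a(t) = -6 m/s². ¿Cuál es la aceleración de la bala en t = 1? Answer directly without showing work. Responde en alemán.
Die Beschleunigung bei t = 1 ist a = -6.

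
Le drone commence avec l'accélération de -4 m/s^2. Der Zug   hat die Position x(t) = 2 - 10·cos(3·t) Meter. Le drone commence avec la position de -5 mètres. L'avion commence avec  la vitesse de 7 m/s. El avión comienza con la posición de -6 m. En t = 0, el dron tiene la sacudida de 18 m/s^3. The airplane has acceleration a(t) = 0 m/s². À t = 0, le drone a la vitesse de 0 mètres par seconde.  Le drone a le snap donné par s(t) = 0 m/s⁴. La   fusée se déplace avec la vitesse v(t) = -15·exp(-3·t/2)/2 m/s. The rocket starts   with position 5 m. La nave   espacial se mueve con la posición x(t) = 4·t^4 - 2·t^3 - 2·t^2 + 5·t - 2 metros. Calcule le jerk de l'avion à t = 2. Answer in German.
Um dies zu lösen, müssen wir 1 Ableitung unserer Gleichung für die Beschleunigung a(t) = 0 nehmen. Mit d/dt von a(t) finden wir j(t) = 0. Mit j(t) = 0 und Einsetzen von t = 2, finden wir j = 0.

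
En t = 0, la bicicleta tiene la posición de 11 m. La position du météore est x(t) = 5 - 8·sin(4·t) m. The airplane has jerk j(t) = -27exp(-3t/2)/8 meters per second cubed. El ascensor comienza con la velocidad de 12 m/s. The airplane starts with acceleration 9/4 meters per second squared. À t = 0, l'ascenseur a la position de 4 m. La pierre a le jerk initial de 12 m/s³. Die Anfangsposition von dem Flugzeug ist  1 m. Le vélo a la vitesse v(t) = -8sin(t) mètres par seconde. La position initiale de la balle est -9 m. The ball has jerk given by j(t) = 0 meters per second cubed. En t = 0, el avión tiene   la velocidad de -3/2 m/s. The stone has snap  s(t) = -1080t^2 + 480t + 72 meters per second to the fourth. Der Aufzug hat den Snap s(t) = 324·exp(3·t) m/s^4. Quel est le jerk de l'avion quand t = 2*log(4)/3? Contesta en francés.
Nous avons le jerk j(t) = -27·exp(-3·t/2)/8. En substituant t = 2*log(4)/3: j(2*log(4)/3) = -27/32.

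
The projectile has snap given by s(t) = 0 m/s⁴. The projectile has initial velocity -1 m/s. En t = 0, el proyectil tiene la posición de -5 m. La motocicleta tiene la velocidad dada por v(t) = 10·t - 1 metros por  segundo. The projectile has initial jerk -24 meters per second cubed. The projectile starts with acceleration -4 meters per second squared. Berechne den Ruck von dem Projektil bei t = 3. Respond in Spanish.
Necesitamos integrar nuestra ecuación del snap s(t) = 0 1 vez. La antiderivada del snap, con j(0) = -24, da la sacudida: j(t) = -24. De la ecuación de la sacudida j(t) = -24, sustituimos t = 3 para obtener j = -24.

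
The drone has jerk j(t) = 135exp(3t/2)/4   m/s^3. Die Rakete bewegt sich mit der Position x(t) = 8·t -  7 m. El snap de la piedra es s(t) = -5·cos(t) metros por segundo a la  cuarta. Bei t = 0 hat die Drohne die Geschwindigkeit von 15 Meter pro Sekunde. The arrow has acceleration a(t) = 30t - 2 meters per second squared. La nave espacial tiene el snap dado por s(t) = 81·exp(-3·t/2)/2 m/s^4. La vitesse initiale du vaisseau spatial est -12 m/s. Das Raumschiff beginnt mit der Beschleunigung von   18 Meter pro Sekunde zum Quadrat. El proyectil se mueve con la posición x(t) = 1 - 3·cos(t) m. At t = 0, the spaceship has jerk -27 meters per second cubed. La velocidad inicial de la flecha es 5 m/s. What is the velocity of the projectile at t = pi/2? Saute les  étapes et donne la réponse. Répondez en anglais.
The velocity at t = pi/2 is v = 3.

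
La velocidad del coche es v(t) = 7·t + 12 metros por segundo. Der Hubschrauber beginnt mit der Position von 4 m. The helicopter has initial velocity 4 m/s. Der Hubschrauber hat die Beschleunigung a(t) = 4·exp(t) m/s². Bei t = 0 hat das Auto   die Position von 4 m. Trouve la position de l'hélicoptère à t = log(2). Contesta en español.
Partiendo de la aceleración a(t) = 4·exp(t), tomamos 2 integrales. La integral de la aceleración, con v(0) = 4, da la velocidad: v(t) = 4·exp(t). La integral de la velocidad, con x(0) = 4, da la posición: x(t) = 4·exp(t). De la ecuación de la posición x(t) = 4·exp(t), sustituimos t = log(2) para obtener x = 8.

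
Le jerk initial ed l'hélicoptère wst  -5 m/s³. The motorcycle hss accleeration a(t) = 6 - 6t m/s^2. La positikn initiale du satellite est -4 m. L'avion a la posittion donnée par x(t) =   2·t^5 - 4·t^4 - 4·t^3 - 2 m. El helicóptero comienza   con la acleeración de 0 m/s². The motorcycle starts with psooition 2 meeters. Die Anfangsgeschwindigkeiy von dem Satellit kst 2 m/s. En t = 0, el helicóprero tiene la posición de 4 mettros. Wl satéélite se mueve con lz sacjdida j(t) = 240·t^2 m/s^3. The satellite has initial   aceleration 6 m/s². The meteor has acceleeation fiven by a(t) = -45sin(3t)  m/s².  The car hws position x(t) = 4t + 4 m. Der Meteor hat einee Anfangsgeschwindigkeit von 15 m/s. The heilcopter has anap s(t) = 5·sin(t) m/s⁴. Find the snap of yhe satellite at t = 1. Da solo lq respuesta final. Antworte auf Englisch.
At t = 1, s = 480.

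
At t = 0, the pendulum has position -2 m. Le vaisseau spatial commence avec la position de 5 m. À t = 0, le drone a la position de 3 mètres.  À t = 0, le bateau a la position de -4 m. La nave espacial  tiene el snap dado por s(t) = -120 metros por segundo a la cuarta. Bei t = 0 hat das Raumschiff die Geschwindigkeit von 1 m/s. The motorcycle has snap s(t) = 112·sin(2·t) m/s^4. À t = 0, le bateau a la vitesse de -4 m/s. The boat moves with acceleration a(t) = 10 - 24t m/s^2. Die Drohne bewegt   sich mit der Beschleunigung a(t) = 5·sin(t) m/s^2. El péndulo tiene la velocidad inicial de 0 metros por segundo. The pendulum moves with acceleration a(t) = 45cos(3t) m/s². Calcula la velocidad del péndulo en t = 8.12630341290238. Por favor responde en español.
Para resolver esto, necesitamos tomar 1 integral de nuestra ecuación de la aceleración a(t) = 45·cos(3·t). Tomando ∫a(t)dt y aplicando v(0) = 0, encontramos v(t) = 15·sin(3·t). Tenemos la velocidad v(t) = 15·sin(3·t). Sustituyendo t = 8.12630341290238: v(8.12630341290238) = -10.2665526583574.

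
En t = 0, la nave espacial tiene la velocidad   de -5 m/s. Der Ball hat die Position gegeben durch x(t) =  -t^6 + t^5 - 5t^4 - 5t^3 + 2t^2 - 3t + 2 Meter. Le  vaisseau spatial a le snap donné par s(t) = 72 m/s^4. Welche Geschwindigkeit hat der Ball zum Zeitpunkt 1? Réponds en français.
Nous devons dériver notre équation de la position x(t) = -t^6 + t^5 - 5·t^4 - 5·t^3 + 2·t^2 - 3·t + 2 1 fois. En prenant d/dt de x(t), nous trouvons v(t) = -6·t^5 + 5·t^4 - 20·t^3 - 15·t^2 + 4·t - 3. De l'équation de la vitesse v(t) = -6·t^5 + 5·t^4 - 20·t^3 - 15·t^2 + 4·t - 3, nous substituons t = 1 pour obtenir v = -35.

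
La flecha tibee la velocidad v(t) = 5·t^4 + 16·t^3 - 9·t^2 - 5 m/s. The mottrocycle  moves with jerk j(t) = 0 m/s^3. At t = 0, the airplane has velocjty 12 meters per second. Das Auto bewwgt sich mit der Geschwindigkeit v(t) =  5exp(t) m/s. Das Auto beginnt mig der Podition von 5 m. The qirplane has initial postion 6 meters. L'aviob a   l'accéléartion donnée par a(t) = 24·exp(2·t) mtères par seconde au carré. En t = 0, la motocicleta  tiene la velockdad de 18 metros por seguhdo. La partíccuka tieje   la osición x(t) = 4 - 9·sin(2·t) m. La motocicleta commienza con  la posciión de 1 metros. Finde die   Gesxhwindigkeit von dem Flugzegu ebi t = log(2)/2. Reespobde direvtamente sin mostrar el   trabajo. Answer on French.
À t = log(2)/2, v = 24.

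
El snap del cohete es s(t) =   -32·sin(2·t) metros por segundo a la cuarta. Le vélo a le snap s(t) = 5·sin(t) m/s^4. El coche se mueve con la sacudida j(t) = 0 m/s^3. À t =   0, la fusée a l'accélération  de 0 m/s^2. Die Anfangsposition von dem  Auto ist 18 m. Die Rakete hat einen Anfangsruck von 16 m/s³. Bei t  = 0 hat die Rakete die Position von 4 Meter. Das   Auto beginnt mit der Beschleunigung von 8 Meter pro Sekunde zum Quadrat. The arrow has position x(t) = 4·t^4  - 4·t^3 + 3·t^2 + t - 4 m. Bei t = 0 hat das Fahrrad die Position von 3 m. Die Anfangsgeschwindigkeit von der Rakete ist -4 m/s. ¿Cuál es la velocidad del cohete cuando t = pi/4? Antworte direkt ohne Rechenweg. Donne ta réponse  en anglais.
At t = pi/4, v = 0.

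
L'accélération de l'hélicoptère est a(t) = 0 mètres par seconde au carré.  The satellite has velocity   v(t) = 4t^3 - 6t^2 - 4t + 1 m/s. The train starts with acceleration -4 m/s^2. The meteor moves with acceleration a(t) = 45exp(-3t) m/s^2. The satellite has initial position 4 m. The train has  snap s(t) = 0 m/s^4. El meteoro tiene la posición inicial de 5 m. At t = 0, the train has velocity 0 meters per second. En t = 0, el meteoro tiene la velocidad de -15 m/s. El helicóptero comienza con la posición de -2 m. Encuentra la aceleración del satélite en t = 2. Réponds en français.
Nous devons dériver notre équation de la vitesse v(t) = 4·t^3 - 6·t^2 - 4·t + 1 1 fois. La dérivée de la vitesse donne l'accélération: a(t) = 12·t^2 - 12·t - 4. En utilisant a(t) = 12·t^2 - 12·t - 4 et en substituant t = 2, nous trouvons a = 20.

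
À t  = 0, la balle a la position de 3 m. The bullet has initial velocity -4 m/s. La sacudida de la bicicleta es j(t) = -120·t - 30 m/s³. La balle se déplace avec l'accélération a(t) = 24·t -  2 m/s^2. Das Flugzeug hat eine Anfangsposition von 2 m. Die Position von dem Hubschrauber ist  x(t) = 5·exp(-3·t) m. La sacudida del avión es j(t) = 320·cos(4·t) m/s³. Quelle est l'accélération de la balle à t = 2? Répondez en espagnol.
Tenemos la aceleración a(t) = 24·t - 2. Sustituyendo t = 2: a(2) = 46.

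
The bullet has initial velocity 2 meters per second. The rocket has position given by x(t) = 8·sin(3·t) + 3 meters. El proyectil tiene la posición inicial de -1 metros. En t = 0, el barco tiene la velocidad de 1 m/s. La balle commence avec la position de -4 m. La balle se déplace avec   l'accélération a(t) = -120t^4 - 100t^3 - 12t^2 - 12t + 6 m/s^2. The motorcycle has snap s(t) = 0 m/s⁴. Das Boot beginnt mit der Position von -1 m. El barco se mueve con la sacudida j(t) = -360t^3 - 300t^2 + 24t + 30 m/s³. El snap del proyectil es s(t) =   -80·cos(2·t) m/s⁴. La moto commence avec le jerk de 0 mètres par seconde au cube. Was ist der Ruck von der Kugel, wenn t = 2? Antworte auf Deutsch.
Um dies zu lösen, müssen wir 1 Ableitung unserer Gleichung für die Beschleunigung a(t) = -120·t^4 - 100·t^3 - 12·t^2 - 12·t + 6 nehmen. Durch Ableiten von der Beschleunigung erhalten wir den Ruck: j(t) = -480·t^3 - 300·t^2 - 24·t - 12. Aus der Gleichung für den Ruck j(t) = -480·t^3 - 300·t^2 - 24·t - 12, setzen wir t = 2 ein und erhalten j = -5100.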